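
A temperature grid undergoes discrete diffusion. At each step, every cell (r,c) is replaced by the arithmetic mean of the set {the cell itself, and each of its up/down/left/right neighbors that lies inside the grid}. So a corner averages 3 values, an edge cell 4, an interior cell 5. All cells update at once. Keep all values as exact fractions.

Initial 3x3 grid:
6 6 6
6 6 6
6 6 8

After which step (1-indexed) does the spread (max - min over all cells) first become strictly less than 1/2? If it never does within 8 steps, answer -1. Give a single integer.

Answer: 3

Derivation:
Step 1: max=20/3, min=6, spread=2/3
Step 2: max=59/9, min=6, spread=5/9
Step 3: max=689/108, min=6, spread=41/108
  -> spread < 1/2 first at step 3
Step 4: max=41011/6480, min=1091/180, spread=347/1296
Step 5: max=2439737/388800, min=10957/1800, spread=2921/15552
Step 6: max=145796539/23328000, min=1321483/216000, spread=24611/186624
Step 7: max=8716802033/1399680000, min=29816741/4860000, spread=207329/2239488
Step 8: max=521914752451/83980800000, min=1594001599/259200000, spread=1746635/26873856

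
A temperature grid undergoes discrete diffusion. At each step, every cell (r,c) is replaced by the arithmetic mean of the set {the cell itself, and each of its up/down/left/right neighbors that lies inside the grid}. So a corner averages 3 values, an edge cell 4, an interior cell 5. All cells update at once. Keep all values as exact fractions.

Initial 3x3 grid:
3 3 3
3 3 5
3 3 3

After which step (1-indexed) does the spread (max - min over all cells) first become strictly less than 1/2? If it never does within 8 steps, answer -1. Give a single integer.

Answer: 3

Derivation:
Step 1: max=11/3, min=3, spread=2/3
Step 2: max=427/120, min=3, spread=67/120
Step 3: max=3677/1080, min=307/100, spread=1807/5400
  -> spread < 1/2 first at step 3
Step 4: max=1453963/432000, min=8461/2700, spread=33401/144000
Step 5: max=12893933/3888000, min=853391/270000, spread=3025513/19440000
Step 6: max=5130526867/1555200000, min=45955949/14400000, spread=53531/497664
Step 7: max=305968925849/93312000000, min=12455116051/3888000000, spread=450953/5971968
Step 8: max=18305063560603/5598720000000, min=1500688610519/466560000000, spread=3799043/71663616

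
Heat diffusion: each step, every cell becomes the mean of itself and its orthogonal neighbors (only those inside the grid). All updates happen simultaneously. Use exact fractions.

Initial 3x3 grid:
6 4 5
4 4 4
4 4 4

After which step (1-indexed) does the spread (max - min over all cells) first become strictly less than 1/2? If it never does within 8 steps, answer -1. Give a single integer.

Answer: 3

Derivation:
Step 1: max=19/4, min=4, spread=3/4
Step 2: max=167/36, min=4, spread=23/36
Step 3: max=1925/432, min=587/144, spread=41/108
  -> spread < 1/2 first at step 3
Step 4: max=114571/25920, min=9961/2400, spread=34961/129600
Step 5: max=6786197/1555200, min=2164699/518400, spread=2921/15552
Step 6: max=405078859/93312000, min=130924453/31104000, spread=24611/186624
Step 7: max=24176351573/5598720000, min=292074433/69120000, spread=207329/2239488
Step 8: max=1446388680331/335923200000, min=474851914277/111974400000, spread=1746635/26873856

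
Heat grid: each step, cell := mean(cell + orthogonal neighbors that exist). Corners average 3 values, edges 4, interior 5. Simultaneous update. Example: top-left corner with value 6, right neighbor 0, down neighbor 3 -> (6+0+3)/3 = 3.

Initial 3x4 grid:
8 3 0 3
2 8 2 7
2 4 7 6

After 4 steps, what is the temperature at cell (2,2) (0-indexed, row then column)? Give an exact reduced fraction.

Step 1: cell (2,2) = 19/4
Step 2: cell (2,2) = 161/30
Step 3: cell (2,2) = 16883/3600
Step 4: cell (2,2) = 256543/54000
Full grid after step 4:
  275471/64800 869597/216000 882797/216000 32287/8100
  100553/24000 87499/20000 7996/1875 646993/144000
  142223/32400 236743/54000 256543/54000 306721/64800

Answer: 256543/54000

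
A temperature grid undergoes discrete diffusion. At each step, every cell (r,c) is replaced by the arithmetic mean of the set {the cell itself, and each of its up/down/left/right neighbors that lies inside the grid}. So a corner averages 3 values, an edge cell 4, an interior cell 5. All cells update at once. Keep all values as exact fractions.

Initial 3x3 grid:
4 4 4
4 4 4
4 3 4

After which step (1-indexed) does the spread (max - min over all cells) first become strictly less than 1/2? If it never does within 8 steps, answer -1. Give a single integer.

Answer: 1

Derivation:
Step 1: max=4, min=11/3, spread=1/3
  -> spread < 1/2 first at step 1
Step 2: max=4, min=893/240, spread=67/240
Step 3: max=793/200, min=8203/2160, spread=1807/10800
Step 4: max=21239/5400, min=3298037/864000, spread=33401/288000
Step 5: max=2116609/540000, min=29874067/7776000, spread=3025513/38880000
Step 6: max=112444051/28800000, min=11976673133/3110400000, spread=53531/995328
Step 7: max=30312883949/7776000000, min=720463074151/186624000000, spread=450953/11943936
Step 8: max=3631471389481/933120000000, min=43280856439397/11197440000000, spread=3799043/143327232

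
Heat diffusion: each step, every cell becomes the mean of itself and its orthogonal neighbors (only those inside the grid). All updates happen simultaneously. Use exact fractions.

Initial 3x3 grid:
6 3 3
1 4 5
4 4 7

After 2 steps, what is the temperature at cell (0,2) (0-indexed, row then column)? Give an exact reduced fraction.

Answer: 149/36

Derivation:
Step 1: cell (0,2) = 11/3
Step 2: cell (0,2) = 149/36
Full grid after step 2:
  133/36 18/5 149/36
  809/240 413/100 343/80
  23/6 989/240 89/18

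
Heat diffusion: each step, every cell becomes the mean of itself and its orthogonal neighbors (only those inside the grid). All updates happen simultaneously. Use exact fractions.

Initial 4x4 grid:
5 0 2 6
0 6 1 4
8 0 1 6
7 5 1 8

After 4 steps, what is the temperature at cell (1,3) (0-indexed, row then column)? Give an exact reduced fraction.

Step 1: cell (1,3) = 17/4
Step 2: cell (1,3) = 79/20
Step 3: cell (1,3) = 139/40
Step 4: cell (1,3) = 21263/6000
Full grid after step 4:
  49723/16200 302357/108000 112223/36000 261/80
  345077/108000 145417/45000 3713/1200 21263/6000
  84433/21600 311069/90000 54337/15000 21943/6000
  131471/32400 5431/1350 16831/4500 7121/1800

Answer: 21263/6000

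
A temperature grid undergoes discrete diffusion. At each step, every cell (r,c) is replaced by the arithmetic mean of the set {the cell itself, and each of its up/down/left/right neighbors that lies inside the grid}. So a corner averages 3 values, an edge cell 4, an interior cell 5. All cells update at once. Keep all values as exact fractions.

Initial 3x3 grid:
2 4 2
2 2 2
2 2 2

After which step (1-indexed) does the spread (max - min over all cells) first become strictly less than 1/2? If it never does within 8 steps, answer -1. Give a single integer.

Answer: 3

Derivation:
Step 1: max=8/3, min=2, spread=2/3
Step 2: max=307/120, min=2, spread=67/120
Step 3: max=2597/1080, min=207/100, spread=1807/5400
  -> spread < 1/2 first at step 3
Step 4: max=1021963/432000, min=5761/2700, spread=33401/144000
Step 5: max=9005933/3888000, min=583391/270000, spread=3025513/19440000
Step 6: max=3575326867/1555200000, min=31555949/14400000, spread=53531/497664
Step 7: max=212656925849/93312000000, min=8567116051/3888000000, spread=450953/5971968
Step 8: max=12706343560603/5598720000000, min=1034128610519/466560000000, spread=3799043/71663616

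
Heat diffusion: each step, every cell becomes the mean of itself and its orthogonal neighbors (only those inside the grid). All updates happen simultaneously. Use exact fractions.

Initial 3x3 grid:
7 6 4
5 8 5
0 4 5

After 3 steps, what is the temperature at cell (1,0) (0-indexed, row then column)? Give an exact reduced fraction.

Answer: 376/75

Derivation:
Step 1: cell (1,0) = 5
Step 2: cell (1,0) = 49/10
Step 3: cell (1,0) = 376/75
Full grid after step 3:
  1309/240 26839/4800 1319/240
  376/75 7651/1500 37621/7200
  1069/240 66917/14400 10351/2160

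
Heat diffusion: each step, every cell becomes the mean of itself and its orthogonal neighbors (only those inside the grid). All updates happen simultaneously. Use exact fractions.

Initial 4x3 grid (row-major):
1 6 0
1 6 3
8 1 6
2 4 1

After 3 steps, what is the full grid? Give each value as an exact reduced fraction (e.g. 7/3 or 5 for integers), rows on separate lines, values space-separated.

After step 1:
  8/3 13/4 3
  4 17/5 15/4
  3 5 11/4
  14/3 2 11/3
After step 2:
  119/36 739/240 10/3
  49/15 97/25 129/40
  25/6 323/100 91/24
  29/9 23/6 101/36
After step 3:
  6949/2160 48953/14400 257/80
  13157/3600 20017/6000 1423/400
  12497/3600 11341/3000 11747/3600
  101/27 5891/1800 751/216

Answer: 6949/2160 48953/14400 257/80
13157/3600 20017/6000 1423/400
12497/3600 11341/3000 11747/3600
101/27 5891/1800 751/216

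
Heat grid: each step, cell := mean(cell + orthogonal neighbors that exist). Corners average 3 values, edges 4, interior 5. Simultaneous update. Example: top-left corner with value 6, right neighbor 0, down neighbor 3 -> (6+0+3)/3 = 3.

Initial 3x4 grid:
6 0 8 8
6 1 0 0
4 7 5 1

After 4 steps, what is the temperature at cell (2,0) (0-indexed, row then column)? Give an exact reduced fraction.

Step 1: cell (2,0) = 17/3
Step 2: cell (2,0) = 85/18
Step 3: cell (2,0) = 9283/2160
Step 4: cell (2,0) = 529427/129600
Full grid after step 4:
  170659/43200 30071/8000 777917/216000 448597/129600
  3463363/864000 1352027/360000 1217827/360000 2807663/864000
  529427/129600 404021/108000 13223/4000 131849/43200

Answer: 529427/129600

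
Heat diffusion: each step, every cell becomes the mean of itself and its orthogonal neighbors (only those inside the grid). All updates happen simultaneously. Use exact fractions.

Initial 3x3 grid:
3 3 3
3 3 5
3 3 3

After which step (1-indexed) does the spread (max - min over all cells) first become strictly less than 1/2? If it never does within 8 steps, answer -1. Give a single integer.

Answer: 3

Derivation:
Step 1: max=11/3, min=3, spread=2/3
Step 2: max=427/120, min=3, spread=67/120
Step 3: max=3677/1080, min=307/100, spread=1807/5400
  -> spread < 1/2 first at step 3
Step 4: max=1453963/432000, min=8461/2700, spread=33401/144000
Step 5: max=12893933/3888000, min=853391/270000, spread=3025513/19440000
Step 6: max=5130526867/1555200000, min=45955949/14400000, spread=53531/497664
Step 7: max=305968925849/93312000000, min=12455116051/3888000000, spread=450953/5971968
Step 8: max=18305063560603/5598720000000, min=1500688610519/466560000000, spread=3799043/71663616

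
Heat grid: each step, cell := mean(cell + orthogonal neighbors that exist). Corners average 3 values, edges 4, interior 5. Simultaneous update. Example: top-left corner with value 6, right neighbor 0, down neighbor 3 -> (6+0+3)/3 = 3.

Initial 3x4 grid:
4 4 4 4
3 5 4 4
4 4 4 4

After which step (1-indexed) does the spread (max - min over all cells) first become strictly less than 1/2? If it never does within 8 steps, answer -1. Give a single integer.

Step 1: max=17/4, min=11/3, spread=7/12
Step 2: max=207/50, min=23/6, spread=23/75
  -> spread < 1/2 first at step 2
Step 3: max=4091/1000, min=1697/432, spread=8789/54000
Step 4: max=292123/72000, min=427417/108000, spread=4307/43200
Step 5: max=16199/4000, min=7740619/1944000, spread=26419/388800
Step 6: max=38851019/9600000, min=1551332557/388800000, spread=1770697/31104000
Step 7: max=3142901261/777600000, min=13993766087/3499200000, spread=11943167/279936000
Step 8: max=1256436317851/311040000000, min=5602341906517/1399680000000, spread=825944381/22394880000

Answer: 2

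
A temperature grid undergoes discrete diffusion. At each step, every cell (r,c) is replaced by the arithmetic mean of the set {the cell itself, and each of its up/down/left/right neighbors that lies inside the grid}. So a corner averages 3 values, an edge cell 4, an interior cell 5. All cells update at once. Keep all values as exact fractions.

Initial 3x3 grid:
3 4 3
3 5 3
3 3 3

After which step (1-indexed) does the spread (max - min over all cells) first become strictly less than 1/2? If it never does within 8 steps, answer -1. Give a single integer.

Answer: 2

Derivation:
Step 1: max=15/4, min=3, spread=3/4
Step 2: max=357/100, min=131/40, spread=59/200
  -> spread < 1/2 first at step 2
Step 3: max=50867/14400, min=299/90, spread=1009/4800
Step 4: max=451147/129600, min=483679/144000, spread=158359/1296000
Step 5: max=179805803/51840000, min=274129/81000, spread=4363243/51840000
Step 6: max=1609903123/466560000, min=1759870211/518400000, spread=260199331/4665600000
Step 7: max=642800851427/186624000000, min=1324298473/388800000, spread=7137584387/186624000000
Step 8: max=38484815613169/11197440000000, min=2121556409933/622080000000, spread=3799043/143327232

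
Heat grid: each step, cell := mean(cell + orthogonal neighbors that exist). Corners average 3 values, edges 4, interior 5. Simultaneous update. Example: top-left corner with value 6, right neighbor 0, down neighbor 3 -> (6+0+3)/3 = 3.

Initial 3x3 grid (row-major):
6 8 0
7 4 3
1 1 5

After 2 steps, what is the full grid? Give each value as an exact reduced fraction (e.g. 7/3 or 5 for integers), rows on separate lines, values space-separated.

After step 1:
  7 9/2 11/3
  9/2 23/5 3
  3 11/4 3
After step 2:
  16/3 593/120 67/18
  191/40 387/100 107/30
  41/12 267/80 35/12

Answer: 16/3 593/120 67/18
191/40 387/100 107/30
41/12 267/80 35/12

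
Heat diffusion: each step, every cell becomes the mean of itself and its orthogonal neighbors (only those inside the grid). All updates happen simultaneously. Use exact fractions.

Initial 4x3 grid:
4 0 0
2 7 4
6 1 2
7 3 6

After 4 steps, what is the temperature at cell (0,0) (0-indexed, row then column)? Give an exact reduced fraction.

Answer: 134989/43200

Derivation:
Step 1: cell (0,0) = 2
Step 2: cell (0,0) = 19/6
Step 3: cell (0,0) = 117/40
Step 4: cell (0,0) = 134989/43200
Full grid after step 4:
  134989/43200 2432813/864000 357817/129600
  245189/72000 1180777/360000 160673/54000
  859067/216000 440209/120000 11878/3375
  538057/129600 387407/96000 485207/129600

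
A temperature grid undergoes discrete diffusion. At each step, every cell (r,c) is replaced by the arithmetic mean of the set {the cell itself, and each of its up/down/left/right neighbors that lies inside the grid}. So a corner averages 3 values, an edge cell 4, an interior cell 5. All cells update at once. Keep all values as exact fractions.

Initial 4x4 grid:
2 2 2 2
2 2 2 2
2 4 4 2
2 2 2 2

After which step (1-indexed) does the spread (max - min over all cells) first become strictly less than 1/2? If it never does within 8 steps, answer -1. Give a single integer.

Step 1: max=14/5, min=2, spread=4/5
Step 2: max=13/5, min=2, spread=3/5
Step 3: max=2459/1000, min=253/120, spread=263/750
  -> spread < 1/2 first at step 3
Step 4: max=43853/18000, min=7747/3600, spread=853/3000
Step 5: max=1307357/540000, min=236689/108000, spread=1721/7500
Step 6: max=38956709/16200000, min=5982307/2700000, spread=3062867/16200000
Step 7: max=232398613/97200000, min=22596671/10125000, spread=77352857/486000000
Step 8: max=34682331113/14580000000, min=5455569661/2430000000, spread=1948913147/14580000000

Answer: 3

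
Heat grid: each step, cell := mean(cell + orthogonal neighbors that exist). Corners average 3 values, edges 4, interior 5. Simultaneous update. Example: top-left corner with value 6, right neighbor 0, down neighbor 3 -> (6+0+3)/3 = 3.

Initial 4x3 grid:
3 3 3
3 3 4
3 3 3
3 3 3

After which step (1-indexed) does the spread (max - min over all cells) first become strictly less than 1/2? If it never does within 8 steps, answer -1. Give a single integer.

Step 1: max=10/3, min=3, spread=1/3
  -> spread < 1/2 first at step 1
Step 2: max=391/120, min=3, spread=31/120
Step 3: max=3451/1080, min=3, spread=211/1080
Step 4: max=340897/108000, min=5447/1800, spread=14077/108000
Step 5: max=3056407/972000, min=327683/108000, spread=5363/48600
Step 6: max=91220809/29160000, min=182869/60000, spread=93859/1166400
Step 7: max=5459074481/1749600000, min=296936467/97200000, spread=4568723/69984000
Step 8: max=326708435629/104976000000, min=8929618889/2916000000, spread=8387449/167961600

Answer: 1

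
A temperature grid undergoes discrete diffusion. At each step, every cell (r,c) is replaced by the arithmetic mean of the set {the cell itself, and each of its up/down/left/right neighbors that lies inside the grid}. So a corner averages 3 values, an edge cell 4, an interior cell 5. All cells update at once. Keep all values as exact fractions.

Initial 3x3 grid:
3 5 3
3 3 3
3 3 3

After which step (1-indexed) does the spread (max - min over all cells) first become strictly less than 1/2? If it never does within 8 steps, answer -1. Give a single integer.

Step 1: max=11/3, min=3, spread=2/3
Step 2: max=427/120, min=3, spread=67/120
Step 3: max=3677/1080, min=307/100, spread=1807/5400
  -> spread < 1/2 first at step 3
Step 4: max=1453963/432000, min=8461/2700, spread=33401/144000
Step 5: max=12893933/3888000, min=853391/270000, spread=3025513/19440000
Step 6: max=5130526867/1555200000, min=45955949/14400000, spread=53531/497664
Step 7: max=305968925849/93312000000, min=12455116051/3888000000, spread=450953/5971968
Step 8: max=18305063560603/5598720000000, min=1500688610519/466560000000, spread=3799043/71663616

Answer: 3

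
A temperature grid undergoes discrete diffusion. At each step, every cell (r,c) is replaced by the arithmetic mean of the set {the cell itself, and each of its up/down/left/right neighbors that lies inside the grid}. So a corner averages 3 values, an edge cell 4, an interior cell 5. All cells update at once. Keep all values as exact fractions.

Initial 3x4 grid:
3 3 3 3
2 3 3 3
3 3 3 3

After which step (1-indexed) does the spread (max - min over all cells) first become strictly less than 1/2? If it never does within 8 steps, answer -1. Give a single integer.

Answer: 1

Derivation:
Step 1: max=3, min=8/3, spread=1/3
  -> spread < 1/2 first at step 1
Step 2: max=3, min=653/240, spread=67/240
Step 3: max=3, min=6043/2160, spread=437/2160
Step 4: max=2991/1000, min=2434469/864000, spread=29951/172800
Step 5: max=10046/3375, min=22112179/7776000, spread=206761/1555200
Step 6: max=16034329/5400000, min=8875004429/3110400000, spread=14430763/124416000
Step 7: max=1278347273/432000000, min=534764258311/186624000000, spread=139854109/1492992000
Step 8: max=114788771023/38880000000, min=32169848109749/11197440000000, spread=7114543559/89579520000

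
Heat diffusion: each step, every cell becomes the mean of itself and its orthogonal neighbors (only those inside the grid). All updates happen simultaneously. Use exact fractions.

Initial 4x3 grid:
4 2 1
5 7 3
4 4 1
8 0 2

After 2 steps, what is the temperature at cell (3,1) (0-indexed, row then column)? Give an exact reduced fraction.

Step 1: cell (3,1) = 7/2
Step 2: cell (3,1) = 117/40
Full grid after step 2:
  73/18 401/120 17/6
  1087/240 189/50 117/40
  349/80 373/100 97/40
  17/4 117/40 7/3

Answer: 117/40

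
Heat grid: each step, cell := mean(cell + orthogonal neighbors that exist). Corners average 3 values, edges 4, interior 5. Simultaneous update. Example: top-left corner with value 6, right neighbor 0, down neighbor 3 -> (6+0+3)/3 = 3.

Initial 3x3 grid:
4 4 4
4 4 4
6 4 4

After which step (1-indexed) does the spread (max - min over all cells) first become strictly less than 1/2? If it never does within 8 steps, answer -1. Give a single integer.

Step 1: max=14/3, min=4, spread=2/3
Step 2: max=41/9, min=4, spread=5/9
Step 3: max=473/108, min=4, spread=41/108
  -> spread < 1/2 first at step 3
Step 4: max=28051/6480, min=731/180, spread=347/1296
Step 5: max=1662137/388800, min=7357/1800, spread=2921/15552
Step 6: max=99140539/23328000, min=889483/216000, spread=24611/186624
Step 7: max=5917442033/1399680000, min=20096741/4860000, spread=207329/2239488
Step 8: max=353953152451/83980800000, min=1075601599/259200000, spread=1746635/26873856

Answer: 3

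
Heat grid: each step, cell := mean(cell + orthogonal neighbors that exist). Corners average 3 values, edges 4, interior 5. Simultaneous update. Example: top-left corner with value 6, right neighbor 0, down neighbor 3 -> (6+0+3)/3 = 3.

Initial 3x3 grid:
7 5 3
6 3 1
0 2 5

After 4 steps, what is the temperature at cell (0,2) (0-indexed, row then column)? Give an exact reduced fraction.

Answer: 77543/21600

Derivation:
Step 1: cell (0,2) = 3
Step 2: cell (0,2) = 7/2
Step 3: cell (0,2) = 1289/360
Step 4: cell (0,2) = 77543/21600
Full grid after step 4:
  87943/21600 556481/144000 77543/21600
  810409/216000 79027/22500 708409/216000
  219379/64800 1368193/432000 195379/64800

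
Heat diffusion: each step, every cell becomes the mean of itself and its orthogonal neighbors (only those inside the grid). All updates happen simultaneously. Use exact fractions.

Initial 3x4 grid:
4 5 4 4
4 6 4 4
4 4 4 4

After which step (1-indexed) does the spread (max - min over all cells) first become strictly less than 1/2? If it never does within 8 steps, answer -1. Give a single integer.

Step 1: max=19/4, min=4, spread=3/4
Step 2: max=91/20, min=4, spread=11/20
Step 3: max=403/90, min=493/120, spread=133/360
  -> spread < 1/2 first at step 3
Step 4: max=57787/12960, min=2977/720, spread=4201/12960
Step 5: max=687517/155520, min=10033/2400, spread=186893/777600
Step 6: max=205529899/46656000, min=5443879/1296000, spread=1910051/9331200
Step 7: max=12272706641/2799360000, min=328397461/77760000, spread=90079609/559872000
Step 8: max=734120742979/167961600000, min=6589948813/1555200000, spread=896250847/6718464000

Answer: 3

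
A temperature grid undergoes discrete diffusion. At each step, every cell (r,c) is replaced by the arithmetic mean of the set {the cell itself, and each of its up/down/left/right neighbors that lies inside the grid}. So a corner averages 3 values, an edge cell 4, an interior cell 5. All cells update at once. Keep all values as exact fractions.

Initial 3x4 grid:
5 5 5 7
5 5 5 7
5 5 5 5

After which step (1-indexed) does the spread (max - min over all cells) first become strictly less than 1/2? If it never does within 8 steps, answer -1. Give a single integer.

Answer: 6

Derivation:
Step 1: max=19/3, min=5, spread=4/3
Step 2: max=107/18, min=5, spread=17/18
Step 3: max=6247/1080, min=5, spread=847/1080
Step 4: max=91631/16200, min=1133/225, spread=2011/3240
Step 5: max=10850783/1944000, min=273713/54000, spread=199423/388800
Step 6: max=644104867/116640000, min=5515249/1080000, spread=1938319/4665600
  -> spread < 1/2 first at step 6
Step 7: max=38353677053/6998400000, min=499444199/97200000, spread=95747789/279936000
Step 8: max=2287089255127/419904000000, min=30133143941/5832000000, spread=940023131/3359232000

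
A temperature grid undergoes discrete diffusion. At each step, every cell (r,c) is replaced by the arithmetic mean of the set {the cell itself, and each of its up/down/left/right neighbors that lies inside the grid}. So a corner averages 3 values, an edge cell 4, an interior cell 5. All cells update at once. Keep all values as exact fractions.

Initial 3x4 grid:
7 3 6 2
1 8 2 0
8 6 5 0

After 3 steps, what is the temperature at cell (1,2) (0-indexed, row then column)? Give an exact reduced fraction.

Step 1: cell (1,2) = 21/5
Step 2: cell (1,2) = 157/50
Step 3: cell (1,2) = 22691/6000
Full grid after step 3:
  2033/432 33967/7200 24667/7200 6277/2160
  4769/900 26611/6000 22691/6000 8821/3600
  46/9 6007/1200 6223/1800 749/270

Answer: 22691/6000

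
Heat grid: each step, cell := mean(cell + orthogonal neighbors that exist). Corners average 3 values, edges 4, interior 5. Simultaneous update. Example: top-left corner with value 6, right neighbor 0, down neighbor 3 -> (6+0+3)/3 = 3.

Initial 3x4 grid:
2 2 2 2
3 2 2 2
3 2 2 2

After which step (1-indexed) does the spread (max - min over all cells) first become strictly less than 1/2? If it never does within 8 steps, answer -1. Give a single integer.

Step 1: max=8/3, min=2, spread=2/3
Step 2: max=89/36, min=2, spread=17/36
  -> spread < 1/2 first at step 2
Step 3: max=5167/2160, min=2, spread=847/2160
Step 4: max=75431/32400, min=454/225, spread=2011/6480
Step 5: max=8906783/3888000, min=219713/108000, spread=199423/777600
Step 6: max=527464867/233280000, min=4435249/2160000, spread=1938319/9331200
Step 7: max=31355277053/13996800000, min=402244199/194400000, spread=95747789/559872000
Step 8: max=1867185255127/839808000000, min=24301143941/11664000000, spread=940023131/6718464000

Answer: 2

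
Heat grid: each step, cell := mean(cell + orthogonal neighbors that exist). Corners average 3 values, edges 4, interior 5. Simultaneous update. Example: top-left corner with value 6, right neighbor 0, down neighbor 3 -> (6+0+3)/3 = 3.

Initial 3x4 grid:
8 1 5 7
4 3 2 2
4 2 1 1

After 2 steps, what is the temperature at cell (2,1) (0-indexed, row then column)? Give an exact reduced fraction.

Step 1: cell (2,1) = 5/2
Step 2: cell (2,1) = 73/30
Full grid after step 2:
  40/9 221/60 229/60 137/36
  889/240 33/10 53/20 29/10
  127/36 73/30 119/60 35/18

Answer: 73/30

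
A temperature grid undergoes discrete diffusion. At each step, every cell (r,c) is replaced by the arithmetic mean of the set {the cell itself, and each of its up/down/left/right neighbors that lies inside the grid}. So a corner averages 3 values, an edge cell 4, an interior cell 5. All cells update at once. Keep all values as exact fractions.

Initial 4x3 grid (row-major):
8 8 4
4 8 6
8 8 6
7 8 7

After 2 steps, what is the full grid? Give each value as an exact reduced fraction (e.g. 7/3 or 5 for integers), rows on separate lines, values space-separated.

Answer: 62/9 397/60 19/3
1633/240 172/25 511/80
1741/240 177/25 547/80
263/36 893/120 85/12

Derivation:
After step 1:
  20/3 7 6
  7 34/5 6
  27/4 38/5 27/4
  23/3 15/2 7
After step 2:
  62/9 397/60 19/3
  1633/240 172/25 511/80
  1741/240 177/25 547/80
  263/36 893/120 85/12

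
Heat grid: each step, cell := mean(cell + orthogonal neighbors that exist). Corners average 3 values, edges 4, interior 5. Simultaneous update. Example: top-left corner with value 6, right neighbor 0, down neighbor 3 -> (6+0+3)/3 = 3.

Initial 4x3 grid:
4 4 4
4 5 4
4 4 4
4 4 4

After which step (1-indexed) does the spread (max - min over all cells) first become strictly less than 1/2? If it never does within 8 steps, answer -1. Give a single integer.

Step 1: max=17/4, min=4, spread=1/4
  -> spread < 1/2 first at step 1
Step 2: max=423/100, min=4, spread=23/100
Step 3: max=20011/4800, min=1613/400, spread=131/960
Step 4: max=179351/43200, min=29191/7200, spread=841/8640
Step 5: max=71662051/17280000, min=5853373/1440000, spread=56863/691200
Step 6: max=643614341/155520000, min=52829543/12960000, spread=386393/6220800
Step 7: max=257225723131/62208000000, min=21156358813/5184000000, spread=26795339/497664000
Step 8: max=15413735714129/3732480000000, min=1271246149667/311040000000, spread=254051069/5971968000

Answer: 1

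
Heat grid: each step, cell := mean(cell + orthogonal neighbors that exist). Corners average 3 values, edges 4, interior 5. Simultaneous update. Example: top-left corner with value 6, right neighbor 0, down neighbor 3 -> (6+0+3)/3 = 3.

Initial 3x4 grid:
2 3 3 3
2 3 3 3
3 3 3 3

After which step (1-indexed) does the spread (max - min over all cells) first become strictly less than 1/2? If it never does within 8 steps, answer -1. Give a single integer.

Step 1: max=3, min=7/3, spread=2/3
Step 2: max=3, min=91/36, spread=17/36
  -> spread < 1/2 first at step 2
Step 3: max=3, min=5633/2160, spread=847/2160
Step 4: max=671/225, min=86569/32400, spread=2011/6480
Step 5: max=320287/108000, min=10533217/3888000, spread=199423/777600
Step 6: max=6364751/2160000, min=638935133/233280000, spread=1938319/9331200
Step 7: max=569755801/194400000, min=38628722947/13996800000, spread=95747789/559872000
Step 8: max=34018856059/11664000000, min=2331854744873/839808000000, spread=940023131/6718464000

Answer: 2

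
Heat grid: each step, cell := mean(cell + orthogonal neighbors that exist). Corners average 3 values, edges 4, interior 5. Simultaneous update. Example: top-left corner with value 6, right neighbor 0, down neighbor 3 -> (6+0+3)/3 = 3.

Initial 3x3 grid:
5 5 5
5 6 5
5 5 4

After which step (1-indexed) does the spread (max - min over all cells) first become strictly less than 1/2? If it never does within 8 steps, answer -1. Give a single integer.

Step 1: max=21/4, min=14/3, spread=7/12
Step 2: max=31/6, min=44/9, spread=5/18
  -> spread < 1/2 first at step 2
Step 3: max=1847/360, min=667/135, spread=41/216
Step 4: max=110749/21600, min=80893/16200, spread=347/2592
Step 5: max=6614903/1296000, min=608737/121500, spread=2921/31104
Step 6: max=396116341/77760000, min=293241787/58320000, spread=24611/373248
Step 7: max=23716019327/4665600000, min=8812519357/1749600000, spread=207329/4478976
Step 8: max=1421240199469/279936000000, min=1059107356633/209952000000, spread=1746635/53747712

Answer: 2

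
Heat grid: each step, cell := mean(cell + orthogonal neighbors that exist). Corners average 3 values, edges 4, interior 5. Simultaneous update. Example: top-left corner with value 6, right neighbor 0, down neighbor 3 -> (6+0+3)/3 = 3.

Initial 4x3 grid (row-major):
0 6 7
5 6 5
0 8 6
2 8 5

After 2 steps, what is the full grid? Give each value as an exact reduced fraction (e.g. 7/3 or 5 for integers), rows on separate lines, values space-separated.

Answer: 67/18 245/48 67/12
97/24 251/50 6
463/120 271/50 359/60
77/18 1261/240 217/36

Derivation:
After step 1:
  11/3 19/4 6
  11/4 6 6
  15/4 28/5 6
  10/3 23/4 19/3
After step 2:
  67/18 245/48 67/12
  97/24 251/50 6
  463/120 271/50 359/60
  77/18 1261/240 217/36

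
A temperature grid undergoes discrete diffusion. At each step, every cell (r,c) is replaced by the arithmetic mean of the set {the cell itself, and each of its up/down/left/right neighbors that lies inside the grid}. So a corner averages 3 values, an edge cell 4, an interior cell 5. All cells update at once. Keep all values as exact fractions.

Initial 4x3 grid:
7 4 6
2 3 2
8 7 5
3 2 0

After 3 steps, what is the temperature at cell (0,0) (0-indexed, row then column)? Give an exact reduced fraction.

Step 1: cell (0,0) = 13/3
Step 2: cell (0,0) = 43/9
Step 3: cell (0,0) = 2429/540
Full grid after step 3:
  2429/540 8039/1800 1481/360
  16753/3600 12619/3000 4901/1200
  15703/3600 12449/3000 13003/3600
  227/54 3317/900 743/216

Answer: 2429/540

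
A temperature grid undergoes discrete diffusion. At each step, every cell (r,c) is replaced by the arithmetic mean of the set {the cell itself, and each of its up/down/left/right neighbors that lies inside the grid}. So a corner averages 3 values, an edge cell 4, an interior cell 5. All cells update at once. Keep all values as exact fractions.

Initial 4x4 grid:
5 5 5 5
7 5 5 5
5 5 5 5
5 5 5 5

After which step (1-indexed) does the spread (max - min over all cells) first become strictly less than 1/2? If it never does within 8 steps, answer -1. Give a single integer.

Step 1: max=17/3, min=5, spread=2/3
Step 2: max=331/60, min=5, spread=31/60
Step 3: max=2911/540, min=5, spread=211/540
  -> spread < 1/2 first at step 3
Step 4: max=286843/54000, min=5, spread=16843/54000
Step 5: max=2568643/486000, min=22579/4500, spread=130111/486000
Step 6: max=76542367/14580000, min=1357159/270000, spread=3255781/14580000
Step 7: max=2287353691/437400000, min=1361107/270000, spread=82360351/437400000
Step 8: max=68361316891/13122000000, min=245506441/48600000, spread=2074577821/13122000000

Answer: 3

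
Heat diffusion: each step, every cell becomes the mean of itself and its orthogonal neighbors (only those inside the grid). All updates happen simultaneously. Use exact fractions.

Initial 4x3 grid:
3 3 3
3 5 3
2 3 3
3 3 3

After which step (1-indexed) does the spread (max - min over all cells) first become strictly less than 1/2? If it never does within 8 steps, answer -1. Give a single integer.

Step 1: max=7/2, min=8/3, spread=5/6
Step 2: max=337/100, min=101/36, spread=127/225
Step 3: max=7907/2400, min=1573/540, spread=8243/21600
  -> spread < 1/2 first at step 3
Step 4: max=70787/21600, min=47839/16200, spread=4201/12960
Step 5: max=4201903/1296000, min=2917811/972000, spread=186893/777600
Step 6: max=251096117/77760000, min=176384269/58320000, spread=1910051/9331200
Step 7: max=14972028703/4665600000, min=10666023971/3499200000, spread=90079609/559872000
Step 8: max=894748663277/279936000000, min=643053658489/209952000000, spread=896250847/6718464000

Answer: 3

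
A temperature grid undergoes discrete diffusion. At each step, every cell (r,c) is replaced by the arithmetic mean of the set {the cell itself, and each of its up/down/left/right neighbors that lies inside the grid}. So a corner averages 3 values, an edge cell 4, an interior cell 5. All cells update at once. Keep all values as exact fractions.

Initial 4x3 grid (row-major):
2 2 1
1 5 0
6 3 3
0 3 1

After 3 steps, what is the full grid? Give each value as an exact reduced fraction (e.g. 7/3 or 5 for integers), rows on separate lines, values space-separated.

Answer: 2471/1080 16567/7200 667/360
5023/1800 6863/3000 919/400
793/300 16721/6000 7891/3600
45/16 34459/14400 1051/432

Derivation:
After step 1:
  5/3 5/2 1
  7/2 11/5 9/4
  5/2 4 7/4
  3 7/4 7/3
After step 2:
  23/9 221/120 23/12
  37/15 289/100 9/5
  13/4 61/25 31/12
  29/12 133/48 35/18
After step 3:
  2471/1080 16567/7200 667/360
  5023/1800 6863/3000 919/400
  793/300 16721/6000 7891/3600
  45/16 34459/14400 1051/432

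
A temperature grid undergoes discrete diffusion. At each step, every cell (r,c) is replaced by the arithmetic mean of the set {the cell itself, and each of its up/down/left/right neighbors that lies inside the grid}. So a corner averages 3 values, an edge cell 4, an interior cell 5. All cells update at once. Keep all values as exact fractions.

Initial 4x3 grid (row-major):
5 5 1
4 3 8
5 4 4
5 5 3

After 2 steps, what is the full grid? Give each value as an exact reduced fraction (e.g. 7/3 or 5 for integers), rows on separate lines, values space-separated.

Answer: 149/36 529/120 73/18
1093/240 83/20 1093/240
359/80 9/2 339/80
55/12 349/80 13/3

Derivation:
After step 1:
  14/3 7/2 14/3
  17/4 24/5 4
  9/2 21/5 19/4
  5 17/4 4
After step 2:
  149/36 529/120 73/18
  1093/240 83/20 1093/240
  359/80 9/2 339/80
  55/12 349/80 13/3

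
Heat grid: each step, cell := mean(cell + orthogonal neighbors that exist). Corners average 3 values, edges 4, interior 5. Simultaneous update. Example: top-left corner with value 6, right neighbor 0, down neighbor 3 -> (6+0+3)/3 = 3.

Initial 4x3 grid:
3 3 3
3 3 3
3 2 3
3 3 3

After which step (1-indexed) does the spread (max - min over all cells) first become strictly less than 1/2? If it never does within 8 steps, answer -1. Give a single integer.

Step 1: max=3, min=11/4, spread=1/4
  -> spread < 1/2 first at step 1
Step 2: max=3, min=277/100, spread=23/100
Step 3: max=1187/400, min=13589/4800, spread=131/960
Step 4: max=21209/7200, min=123049/43200, spread=841/8640
Step 5: max=4226627/1440000, min=49297949/17280000, spread=56863/691200
Step 6: max=37890457/12960000, min=445025659/155520000, spread=386393/6220800
Step 7: max=15131641187/5184000000, min=178230276869/62208000000, spread=26795339/497664000
Step 8: max=906033850333/311040000000, min=10713624285871/3732480000000, spread=254051069/5971968000

Answer: 1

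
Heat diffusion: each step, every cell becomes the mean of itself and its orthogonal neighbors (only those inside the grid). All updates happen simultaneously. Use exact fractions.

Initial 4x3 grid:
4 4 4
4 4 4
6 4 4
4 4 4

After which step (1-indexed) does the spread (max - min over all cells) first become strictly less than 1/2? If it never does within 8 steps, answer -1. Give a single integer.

Step 1: max=14/3, min=4, spread=2/3
Step 2: max=271/60, min=4, spread=31/60
Step 3: max=2371/540, min=4, spread=211/540
  -> spread < 1/2 first at step 3
Step 4: max=232897/54000, min=3647/900, spread=14077/54000
Step 5: max=2084407/486000, min=219683/54000, spread=5363/24300
Step 6: max=62060809/14580000, min=122869/30000, spread=93859/583200
Step 7: max=3709474481/874800000, min=199736467/48600000, spread=4568723/34992000
Step 8: max=221732435629/52488000000, min=6013618889/1458000000, spread=8387449/83980800

Answer: 3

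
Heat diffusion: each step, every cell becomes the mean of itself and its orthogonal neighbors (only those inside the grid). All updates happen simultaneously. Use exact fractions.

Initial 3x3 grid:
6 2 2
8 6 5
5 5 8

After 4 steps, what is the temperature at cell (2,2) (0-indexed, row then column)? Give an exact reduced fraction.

Answer: 25957/4800

Derivation:
Step 1: cell (2,2) = 6
Step 2: cell (2,2) = 23/4
Step 3: cell (2,2) = 1313/240
Step 4: cell (2,2) = 25957/4800
Full grid after step 4:
  666139/129600 1053047/216000 68171/14400
  4697063/864000 946703/180000 1450021/288000
  82471/14400 50153/9000 25957/4800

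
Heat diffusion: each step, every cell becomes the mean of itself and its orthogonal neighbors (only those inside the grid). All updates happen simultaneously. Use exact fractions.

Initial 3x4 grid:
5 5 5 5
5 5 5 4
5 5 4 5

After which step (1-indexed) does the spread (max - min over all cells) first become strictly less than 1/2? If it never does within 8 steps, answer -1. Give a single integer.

Step 1: max=5, min=13/3, spread=2/3
Step 2: max=5, min=367/80, spread=33/80
  -> spread < 1/2 first at step 2
Step 3: max=5, min=9941/2160, spread=859/2160
Step 4: max=8921/1800, min=606397/129600, spread=7183/25920
Step 5: max=533789/108000, min=36540923/7776000, spread=378377/1555200
Step 6: max=5310211/1080000, min=2207138377/466560000, spread=3474911/18662400
Step 7: max=476546011/97200000, min=132885199643/27993600000, spread=174402061/1119744000
Step 8: max=57008183273/11664000000, min=8000795433937/1679616000000, spread=1667063659/13436928000

Answer: 2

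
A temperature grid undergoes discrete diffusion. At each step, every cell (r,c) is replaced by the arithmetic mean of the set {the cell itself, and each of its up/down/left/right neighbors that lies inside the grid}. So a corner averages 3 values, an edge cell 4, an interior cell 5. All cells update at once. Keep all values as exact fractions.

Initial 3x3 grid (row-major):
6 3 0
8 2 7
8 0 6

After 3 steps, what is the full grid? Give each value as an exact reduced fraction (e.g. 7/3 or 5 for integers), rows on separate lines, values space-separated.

After step 1:
  17/3 11/4 10/3
  6 4 15/4
  16/3 4 13/3
After step 2:
  173/36 63/16 59/18
  21/4 41/10 185/48
  46/9 53/12 145/36
After step 3:
  2015/432 3869/960 797/216
  289/60 2587/600 10987/2880
  133/27 1589/360 1771/432

Answer: 2015/432 3869/960 797/216
289/60 2587/600 10987/2880
133/27 1589/360 1771/432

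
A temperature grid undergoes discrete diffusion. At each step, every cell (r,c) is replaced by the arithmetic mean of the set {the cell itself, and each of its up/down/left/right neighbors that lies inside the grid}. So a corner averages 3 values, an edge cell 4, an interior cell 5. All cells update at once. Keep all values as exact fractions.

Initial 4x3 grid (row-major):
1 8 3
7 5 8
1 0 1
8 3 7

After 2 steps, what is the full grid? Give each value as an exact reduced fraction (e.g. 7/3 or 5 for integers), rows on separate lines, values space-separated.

After step 1:
  16/3 17/4 19/3
  7/2 28/5 17/4
  4 2 4
  4 9/2 11/3
After step 2:
  157/36 1291/240 89/18
  553/120 98/25 1211/240
  27/8 201/50 167/48
  25/6 85/24 73/18

Answer: 157/36 1291/240 89/18
553/120 98/25 1211/240
27/8 201/50 167/48
25/6 85/24 73/18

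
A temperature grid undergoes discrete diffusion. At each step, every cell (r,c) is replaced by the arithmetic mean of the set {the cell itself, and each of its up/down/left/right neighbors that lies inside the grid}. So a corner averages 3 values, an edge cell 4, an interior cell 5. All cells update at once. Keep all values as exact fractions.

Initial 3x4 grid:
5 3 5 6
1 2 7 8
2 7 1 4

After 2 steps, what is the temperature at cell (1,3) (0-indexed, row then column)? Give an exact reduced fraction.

Step 1: cell (1,3) = 25/4
Step 2: cell (1,3) = 1291/240
Full grid after step 2:
  37/12 4 299/60 107/18
  77/24 357/100 497/100 1291/240
  53/18 181/48 1001/240 46/9

Answer: 1291/240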